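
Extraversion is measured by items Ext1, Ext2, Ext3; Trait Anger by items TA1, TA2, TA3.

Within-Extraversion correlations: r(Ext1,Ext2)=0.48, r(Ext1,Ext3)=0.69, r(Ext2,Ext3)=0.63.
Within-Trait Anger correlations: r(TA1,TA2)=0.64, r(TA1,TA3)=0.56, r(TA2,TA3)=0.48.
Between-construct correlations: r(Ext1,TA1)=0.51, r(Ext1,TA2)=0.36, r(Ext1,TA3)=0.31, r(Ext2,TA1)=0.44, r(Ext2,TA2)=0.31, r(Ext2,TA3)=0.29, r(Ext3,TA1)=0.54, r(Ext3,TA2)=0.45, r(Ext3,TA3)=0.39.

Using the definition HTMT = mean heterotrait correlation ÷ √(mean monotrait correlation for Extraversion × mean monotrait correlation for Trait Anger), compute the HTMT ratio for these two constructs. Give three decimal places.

Between-construct mean = 3.60/9 = 0.4000.
Mean within-Ext = 1.80/3 = 0.6000; mean within-TA = 1.68/3 = 0.5600.
Geometric mean = √(0.6000 × 0.5600) = 0.5797.
HTMT = 0.4000 / 0.5797 = 0.690.

0.690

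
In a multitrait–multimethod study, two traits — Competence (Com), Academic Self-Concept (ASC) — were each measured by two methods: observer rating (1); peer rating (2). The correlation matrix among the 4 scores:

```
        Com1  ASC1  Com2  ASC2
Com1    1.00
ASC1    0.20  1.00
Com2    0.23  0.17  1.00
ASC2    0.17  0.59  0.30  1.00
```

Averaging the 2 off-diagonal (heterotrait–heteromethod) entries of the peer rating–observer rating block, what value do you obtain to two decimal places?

0.17

HTHM values (method 2 × method 1): 0.17, 0.17; mean = 0.34/2 = 0.17.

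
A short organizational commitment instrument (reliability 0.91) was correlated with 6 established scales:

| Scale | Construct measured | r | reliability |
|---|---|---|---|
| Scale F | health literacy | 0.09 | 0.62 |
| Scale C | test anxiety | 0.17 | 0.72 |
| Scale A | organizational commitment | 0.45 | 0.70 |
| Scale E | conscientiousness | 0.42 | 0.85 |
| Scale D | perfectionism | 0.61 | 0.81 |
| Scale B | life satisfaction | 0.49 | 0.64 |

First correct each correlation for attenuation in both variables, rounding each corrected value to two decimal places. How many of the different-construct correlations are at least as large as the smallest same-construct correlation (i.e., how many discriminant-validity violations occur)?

Disattenuated r (r / √(r_scale · r_new)):
  Scale F (disc): 0.09 / √(0.62·0.91) = 0.12
  Scale C (disc): 0.17 / √(0.72·0.91) = 0.21
  Scale A (conv): 0.45 / √(0.70·0.91) = 0.56
  Scale E (disc): 0.42 / √(0.85·0.91) = 0.48
  Scale D (disc): 0.61 / √(0.81·0.91) = 0.71
  Scale B (disc): 0.49 / √(0.64·0.91) = 0.64
Smallest convergent = 0.56. Discriminant values: 0.12, 0.21, 0.48, 0.71, 0.64; count ≥ 0.56 → 2.

2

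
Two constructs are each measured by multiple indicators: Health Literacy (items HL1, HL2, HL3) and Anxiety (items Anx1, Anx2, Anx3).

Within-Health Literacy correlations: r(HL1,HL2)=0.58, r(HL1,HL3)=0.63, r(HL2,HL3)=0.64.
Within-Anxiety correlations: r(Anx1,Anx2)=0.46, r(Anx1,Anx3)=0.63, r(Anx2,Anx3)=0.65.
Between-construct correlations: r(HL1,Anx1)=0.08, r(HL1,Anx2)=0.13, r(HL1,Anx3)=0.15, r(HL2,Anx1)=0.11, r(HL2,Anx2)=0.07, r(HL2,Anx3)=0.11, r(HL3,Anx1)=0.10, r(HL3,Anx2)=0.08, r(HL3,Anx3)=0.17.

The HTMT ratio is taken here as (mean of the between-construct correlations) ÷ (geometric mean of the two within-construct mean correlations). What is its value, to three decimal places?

Mean between = 1.00/9 = 0.1111.
Mean within-HL = 1.85/3 = 0.6167; mean within-Anx = 1.74/3 = 0.5800.
Geometric mean = √(0.6167 × 0.5800) = 0.5981.
HTMT = 0.1111 / 0.5981 = 0.186.

0.186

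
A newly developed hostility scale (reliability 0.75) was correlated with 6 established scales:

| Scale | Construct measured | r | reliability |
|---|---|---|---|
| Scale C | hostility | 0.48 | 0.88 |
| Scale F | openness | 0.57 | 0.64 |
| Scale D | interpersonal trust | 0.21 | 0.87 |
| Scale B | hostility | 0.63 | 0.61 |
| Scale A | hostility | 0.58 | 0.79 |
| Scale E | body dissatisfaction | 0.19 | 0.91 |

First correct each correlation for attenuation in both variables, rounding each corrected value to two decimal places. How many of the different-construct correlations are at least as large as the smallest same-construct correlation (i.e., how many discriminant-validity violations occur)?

Disattenuated r (r / √(r_scale · r_new)):
  Scale C (conv): 0.48 / √(0.88·0.75) = 0.59
  Scale F (disc): 0.57 / √(0.64·0.75) = 0.82
  Scale D (disc): 0.21 / √(0.87·0.75) = 0.26
  Scale B (conv): 0.63 / √(0.61·0.75) = 0.93
  Scale A (conv): 0.58 / √(0.79·0.75) = 0.75
  Scale E (disc): 0.19 / √(0.91·0.75) = 0.23
Smallest convergent = 0.59. Discriminant values: 0.82, 0.26, 0.23; count ≥ 0.59 → 1.

1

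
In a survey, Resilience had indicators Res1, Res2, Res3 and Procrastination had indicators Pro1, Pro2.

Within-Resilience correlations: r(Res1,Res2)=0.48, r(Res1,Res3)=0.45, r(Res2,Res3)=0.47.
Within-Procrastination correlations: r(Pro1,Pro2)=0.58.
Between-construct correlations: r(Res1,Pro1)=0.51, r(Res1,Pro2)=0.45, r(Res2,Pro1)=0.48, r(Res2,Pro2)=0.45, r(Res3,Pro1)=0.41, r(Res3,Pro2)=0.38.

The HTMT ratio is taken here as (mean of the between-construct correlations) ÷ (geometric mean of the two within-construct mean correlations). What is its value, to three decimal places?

0.859

Mean between = 2.68/6 = 0.4467.
Mean within-Res = 1.40/3 = 0.4667; mean within-Pro = 0.58/1 = 0.5800.
Geometric mean = √(0.4667 × 0.5800) = 0.5203.
HTMT = 0.4467 / 0.5203 = 0.859.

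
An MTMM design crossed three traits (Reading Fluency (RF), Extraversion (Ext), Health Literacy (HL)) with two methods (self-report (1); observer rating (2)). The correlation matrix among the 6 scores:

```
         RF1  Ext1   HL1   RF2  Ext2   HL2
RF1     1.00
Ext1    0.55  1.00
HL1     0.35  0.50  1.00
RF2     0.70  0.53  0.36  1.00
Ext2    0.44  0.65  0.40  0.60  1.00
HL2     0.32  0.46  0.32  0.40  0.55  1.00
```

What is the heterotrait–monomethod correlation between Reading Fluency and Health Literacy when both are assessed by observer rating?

0.40

Different traits, same method: r(RF2, HL2) = 0.40.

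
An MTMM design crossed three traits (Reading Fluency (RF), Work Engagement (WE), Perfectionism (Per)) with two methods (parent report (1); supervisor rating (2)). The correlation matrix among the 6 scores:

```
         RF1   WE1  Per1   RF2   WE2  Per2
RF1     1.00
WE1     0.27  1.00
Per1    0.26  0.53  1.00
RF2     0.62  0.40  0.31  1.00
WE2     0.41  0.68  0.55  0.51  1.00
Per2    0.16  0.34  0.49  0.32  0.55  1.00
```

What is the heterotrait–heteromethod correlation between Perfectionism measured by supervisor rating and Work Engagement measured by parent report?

Different traits and methods: r(Per2, WE1) = 0.34.

0.34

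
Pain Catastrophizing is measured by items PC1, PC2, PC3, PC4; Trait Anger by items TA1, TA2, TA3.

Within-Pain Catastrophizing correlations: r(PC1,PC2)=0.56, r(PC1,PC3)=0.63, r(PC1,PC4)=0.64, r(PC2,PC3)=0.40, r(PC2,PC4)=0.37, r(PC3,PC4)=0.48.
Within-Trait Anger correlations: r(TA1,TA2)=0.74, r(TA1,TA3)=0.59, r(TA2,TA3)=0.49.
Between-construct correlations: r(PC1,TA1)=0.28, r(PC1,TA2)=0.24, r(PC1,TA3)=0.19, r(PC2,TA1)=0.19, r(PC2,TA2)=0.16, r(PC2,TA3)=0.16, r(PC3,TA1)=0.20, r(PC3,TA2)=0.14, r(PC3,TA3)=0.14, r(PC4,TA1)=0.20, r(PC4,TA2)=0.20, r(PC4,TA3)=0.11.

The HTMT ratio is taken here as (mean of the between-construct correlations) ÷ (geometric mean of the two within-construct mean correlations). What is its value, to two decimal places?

0.33

Mean between = 2.21/12 = 0.1842.
Mean within-PC = 3.08/6 = 0.5133; mean within-TA = 1.82/3 = 0.6067.
Geometric mean = √(0.5133 × 0.6067) = 0.5580.
HTMT = 0.1842 / 0.5580 = 0.33.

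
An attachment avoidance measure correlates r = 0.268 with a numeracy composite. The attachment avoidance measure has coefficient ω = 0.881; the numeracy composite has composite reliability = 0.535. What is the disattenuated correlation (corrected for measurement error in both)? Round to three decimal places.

r_true = r_obs / √(r_xx · r_yy) = 0.268 / √(0.881 × 0.535) = 0.268 / √0.471335 = 0.268 / 0.6865 ≈ 0.390.

0.390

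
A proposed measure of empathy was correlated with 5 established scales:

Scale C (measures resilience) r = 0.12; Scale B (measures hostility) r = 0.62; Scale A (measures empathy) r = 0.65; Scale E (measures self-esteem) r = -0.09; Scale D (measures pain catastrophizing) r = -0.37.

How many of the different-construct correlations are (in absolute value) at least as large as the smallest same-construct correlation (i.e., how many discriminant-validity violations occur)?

Convergent (same construct = empathy): Scale A.
Smallest convergent = 0.65. Discriminant |r|: 0.12, 0.62, 0.09, 0.37; count ≥ 0.65 → 0.

0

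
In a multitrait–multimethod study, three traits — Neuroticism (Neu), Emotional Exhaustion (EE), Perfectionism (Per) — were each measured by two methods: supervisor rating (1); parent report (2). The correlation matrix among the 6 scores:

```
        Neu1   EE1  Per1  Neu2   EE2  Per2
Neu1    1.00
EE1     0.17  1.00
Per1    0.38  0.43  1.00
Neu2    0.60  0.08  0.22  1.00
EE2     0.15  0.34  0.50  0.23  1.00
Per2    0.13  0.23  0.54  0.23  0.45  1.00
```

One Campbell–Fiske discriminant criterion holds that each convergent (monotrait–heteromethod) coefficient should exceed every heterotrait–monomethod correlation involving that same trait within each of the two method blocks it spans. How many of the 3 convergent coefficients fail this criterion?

Checking each validity diagonal entry against its comparison values:
Neu (methods 1·2): 0.60 vs {0.17, 0.23, 0.38, 0.23} → pass.
EE (methods 1·2): 0.34 vs {0.17, 0.23, 0.43, 0.45} → fail.
Per (methods 1·2): 0.54 vs {0.38, 0.23, 0.43, 0.45} → pass.
1 of 3 fail.

1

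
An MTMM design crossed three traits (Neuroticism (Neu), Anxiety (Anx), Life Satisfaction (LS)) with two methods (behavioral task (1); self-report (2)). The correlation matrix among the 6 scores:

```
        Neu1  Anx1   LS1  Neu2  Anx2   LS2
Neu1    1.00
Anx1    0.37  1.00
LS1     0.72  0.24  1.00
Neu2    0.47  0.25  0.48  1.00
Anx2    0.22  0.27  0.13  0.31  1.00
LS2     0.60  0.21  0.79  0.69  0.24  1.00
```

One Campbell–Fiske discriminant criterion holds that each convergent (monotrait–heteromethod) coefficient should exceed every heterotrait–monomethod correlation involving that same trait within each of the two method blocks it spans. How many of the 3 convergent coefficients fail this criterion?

Checking each validity diagonal entry against its comparison values:
Neu (methods 1·2): 0.47 vs {0.37, 0.31, 0.72, 0.69} → fail.
Anx (methods 1·2): 0.27 vs {0.37, 0.31, 0.24, 0.24} → fail.
LS (methods 1·2): 0.79 vs {0.72, 0.69, 0.24, 0.24} → pass.
2 of 3 fail.

2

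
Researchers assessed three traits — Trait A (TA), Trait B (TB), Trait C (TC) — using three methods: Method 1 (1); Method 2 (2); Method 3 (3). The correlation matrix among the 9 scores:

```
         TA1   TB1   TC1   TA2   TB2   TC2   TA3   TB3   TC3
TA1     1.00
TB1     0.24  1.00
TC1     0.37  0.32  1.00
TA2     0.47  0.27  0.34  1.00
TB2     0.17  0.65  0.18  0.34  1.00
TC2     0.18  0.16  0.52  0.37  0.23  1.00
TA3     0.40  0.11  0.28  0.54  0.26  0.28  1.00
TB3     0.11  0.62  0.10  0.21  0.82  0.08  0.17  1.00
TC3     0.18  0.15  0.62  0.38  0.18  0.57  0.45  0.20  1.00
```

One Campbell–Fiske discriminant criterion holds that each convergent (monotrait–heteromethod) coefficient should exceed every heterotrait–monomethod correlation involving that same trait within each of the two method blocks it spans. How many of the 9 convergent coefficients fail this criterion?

1

Checking each validity diagonal entry against its comparison values:
TA (methods 1·2): 0.47 vs {0.24, 0.34, 0.37, 0.37} → pass.
TA (methods 1·3): 0.40 vs {0.24, 0.17, 0.37, 0.45} → fail.
TA (methods 2·3): 0.54 vs {0.34, 0.17, 0.37, 0.45} → pass.
TB (methods 1·2): 0.65 vs {0.24, 0.34, 0.32, 0.23} → pass.
TB (methods 1·3): 0.62 vs {0.24, 0.17, 0.32, 0.20} → pass.
TB (methods 2·3): 0.82 vs {0.34, 0.17, 0.23, 0.20} → pass.
TC (methods 1·2): 0.52 vs {0.37, 0.37, 0.32, 0.23} → pass.
TC (methods 1·3): 0.62 vs {0.37, 0.45, 0.32, 0.20} → pass.
TC (methods 2·3): 0.57 vs {0.37, 0.45, 0.23, 0.20} → pass.
1 of 9 fail.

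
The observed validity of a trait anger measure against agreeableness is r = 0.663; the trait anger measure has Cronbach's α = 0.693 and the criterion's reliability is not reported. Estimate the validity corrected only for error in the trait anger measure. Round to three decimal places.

0.796

Single correction: r_c = r_obs / √r_xx = 0.663 / √0.693 = 0.663 / 0.8325 ≈ 0.796.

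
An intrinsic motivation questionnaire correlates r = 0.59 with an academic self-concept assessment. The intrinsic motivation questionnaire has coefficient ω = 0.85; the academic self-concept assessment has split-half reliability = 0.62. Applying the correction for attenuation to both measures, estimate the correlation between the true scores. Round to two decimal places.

0.81

r_true = r_obs / √(r_xx · r_yy) = 0.59 / √(0.85 × 0.62) = 0.59 / √0.5270 = 0.59 / 0.7259 ≈ 0.81.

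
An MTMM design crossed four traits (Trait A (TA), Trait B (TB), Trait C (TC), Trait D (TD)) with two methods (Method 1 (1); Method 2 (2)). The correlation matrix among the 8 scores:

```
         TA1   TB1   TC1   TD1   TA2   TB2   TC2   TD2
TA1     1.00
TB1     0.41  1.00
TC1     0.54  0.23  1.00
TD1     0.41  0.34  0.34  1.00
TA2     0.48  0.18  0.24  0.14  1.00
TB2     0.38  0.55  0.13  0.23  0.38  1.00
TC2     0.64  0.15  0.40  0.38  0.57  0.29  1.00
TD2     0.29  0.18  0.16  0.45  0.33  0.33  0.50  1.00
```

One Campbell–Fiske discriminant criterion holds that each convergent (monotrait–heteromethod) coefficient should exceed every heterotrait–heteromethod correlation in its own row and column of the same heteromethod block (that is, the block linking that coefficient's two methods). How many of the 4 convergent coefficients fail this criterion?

Checking each validity diagonal entry against its comparison values:
TA (methods 1·2): 0.48 vs {0.38, 0.18, 0.64, 0.24, 0.29, 0.14} → fail.
TB (methods 1·2): 0.55 vs {0.18, 0.38, 0.15, 0.13, 0.18, 0.23} → pass.
TC (methods 1·2): 0.40 vs {0.24, 0.64, 0.13, 0.15, 0.16, 0.38} → fail.
TD (methods 1·2): 0.45 vs {0.14, 0.29, 0.23, 0.18, 0.38, 0.16} → pass.
2 of 4 fail.

2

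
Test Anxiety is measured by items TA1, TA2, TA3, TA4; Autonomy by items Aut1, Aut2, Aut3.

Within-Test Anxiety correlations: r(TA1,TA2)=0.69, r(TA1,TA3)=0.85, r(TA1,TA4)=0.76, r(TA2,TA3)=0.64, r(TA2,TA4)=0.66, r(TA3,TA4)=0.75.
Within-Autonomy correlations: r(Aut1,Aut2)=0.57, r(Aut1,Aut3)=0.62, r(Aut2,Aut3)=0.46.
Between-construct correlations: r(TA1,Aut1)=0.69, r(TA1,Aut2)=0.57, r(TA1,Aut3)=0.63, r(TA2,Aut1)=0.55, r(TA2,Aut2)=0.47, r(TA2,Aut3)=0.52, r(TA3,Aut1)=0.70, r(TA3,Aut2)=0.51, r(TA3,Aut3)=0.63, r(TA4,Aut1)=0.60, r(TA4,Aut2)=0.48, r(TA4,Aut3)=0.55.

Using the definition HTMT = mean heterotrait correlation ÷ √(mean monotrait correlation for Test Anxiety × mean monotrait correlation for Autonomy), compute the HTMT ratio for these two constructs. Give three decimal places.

0.911

Between-construct mean = 6.90/12 = 0.5750.
Mean within-TA = 4.35/6 = 0.7250; mean within-Aut = 1.65/3 = 0.5500.
Geometric mean = √(0.7250 × 0.5500) = 0.6315.
HTMT = 0.5750 / 0.6315 = 0.911.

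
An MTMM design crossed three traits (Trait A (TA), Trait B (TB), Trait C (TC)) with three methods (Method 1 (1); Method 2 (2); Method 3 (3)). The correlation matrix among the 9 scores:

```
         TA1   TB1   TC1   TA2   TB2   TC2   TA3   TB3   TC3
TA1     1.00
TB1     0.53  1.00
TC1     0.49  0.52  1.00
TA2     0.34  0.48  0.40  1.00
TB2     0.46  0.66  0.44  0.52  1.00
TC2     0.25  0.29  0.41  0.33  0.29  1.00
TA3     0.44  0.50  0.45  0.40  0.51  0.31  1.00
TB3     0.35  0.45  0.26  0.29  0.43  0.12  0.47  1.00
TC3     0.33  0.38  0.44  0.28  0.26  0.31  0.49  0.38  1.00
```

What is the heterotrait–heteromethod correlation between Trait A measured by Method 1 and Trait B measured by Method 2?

Different traits and methods: r(TA1, TB2) = 0.46.

0.46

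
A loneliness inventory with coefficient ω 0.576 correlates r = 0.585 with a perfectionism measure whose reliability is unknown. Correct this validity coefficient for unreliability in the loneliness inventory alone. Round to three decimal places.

Single correction: r_c = r_obs / √r_xx = 0.585 / √0.576 = 0.585 / 0.7589 ≈ 0.771.

0.771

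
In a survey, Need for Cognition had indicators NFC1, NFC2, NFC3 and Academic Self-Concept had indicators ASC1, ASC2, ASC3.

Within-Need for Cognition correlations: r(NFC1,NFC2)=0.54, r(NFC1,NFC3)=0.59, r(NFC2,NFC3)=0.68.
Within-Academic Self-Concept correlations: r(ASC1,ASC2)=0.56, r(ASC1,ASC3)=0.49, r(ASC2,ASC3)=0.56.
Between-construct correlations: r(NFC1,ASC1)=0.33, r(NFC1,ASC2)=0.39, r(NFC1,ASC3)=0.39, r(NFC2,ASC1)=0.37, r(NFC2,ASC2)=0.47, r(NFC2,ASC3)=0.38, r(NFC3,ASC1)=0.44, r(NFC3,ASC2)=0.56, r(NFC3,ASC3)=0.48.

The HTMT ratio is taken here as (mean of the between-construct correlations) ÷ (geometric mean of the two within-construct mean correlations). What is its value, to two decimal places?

Between-construct mean = 3.81/9 = 0.4233.
Mean within-NFC = 1.81/3 = 0.6033; mean within-ASC = 1.61/3 = 0.5367.
Geometric mean = √(0.6033 × 0.5367) = 0.5690.
HTMT = 0.4233 / 0.5690 = 0.74.

0.74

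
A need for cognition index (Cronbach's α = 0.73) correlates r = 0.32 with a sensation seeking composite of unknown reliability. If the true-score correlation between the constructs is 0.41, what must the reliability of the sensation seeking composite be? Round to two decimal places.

0.83

r_true = r_obs / √(r_xx · r_yy) ⇒ 0.41 = 0.32 / √(0.73 · r_yy).
√(0.73 · r_yy) = 0.32 / 0.41 = 0.7805; 0.73 · r_yy = 0.6092; r_yy = 0.6092 / 0.73 ≈ 0.83.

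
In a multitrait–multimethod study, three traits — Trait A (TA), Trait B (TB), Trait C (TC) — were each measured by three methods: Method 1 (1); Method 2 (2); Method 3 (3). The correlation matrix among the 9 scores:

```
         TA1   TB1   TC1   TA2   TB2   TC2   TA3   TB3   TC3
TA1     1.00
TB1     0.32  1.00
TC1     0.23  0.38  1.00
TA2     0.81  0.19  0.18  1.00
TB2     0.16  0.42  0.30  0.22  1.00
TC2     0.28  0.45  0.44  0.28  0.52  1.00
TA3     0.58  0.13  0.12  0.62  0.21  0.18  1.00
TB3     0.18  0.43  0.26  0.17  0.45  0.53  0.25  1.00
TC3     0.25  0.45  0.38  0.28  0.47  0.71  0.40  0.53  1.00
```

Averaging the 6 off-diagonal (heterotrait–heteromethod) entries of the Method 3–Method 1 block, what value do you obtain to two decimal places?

0.23

HTHM values (method 3 × method 1): 0.13, 0.12, 0.18, 0.26, 0.25, 0.45; mean = 1.39/6 = 0.23.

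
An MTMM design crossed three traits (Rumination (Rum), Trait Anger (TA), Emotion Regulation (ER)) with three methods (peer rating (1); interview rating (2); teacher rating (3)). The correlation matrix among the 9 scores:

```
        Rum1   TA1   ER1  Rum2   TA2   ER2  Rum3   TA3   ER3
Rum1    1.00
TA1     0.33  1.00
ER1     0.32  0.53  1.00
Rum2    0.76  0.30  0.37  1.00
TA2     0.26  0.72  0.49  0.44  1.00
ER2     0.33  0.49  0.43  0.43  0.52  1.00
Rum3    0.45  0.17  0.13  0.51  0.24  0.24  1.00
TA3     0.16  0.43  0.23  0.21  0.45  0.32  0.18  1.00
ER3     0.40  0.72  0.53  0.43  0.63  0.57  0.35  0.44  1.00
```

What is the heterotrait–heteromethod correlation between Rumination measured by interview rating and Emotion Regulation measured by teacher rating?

0.43

Different traits and methods: r(Rum2, ER3) = 0.43.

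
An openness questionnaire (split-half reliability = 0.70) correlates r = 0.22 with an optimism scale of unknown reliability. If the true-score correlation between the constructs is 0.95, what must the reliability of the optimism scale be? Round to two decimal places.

0.08

r_true = r_obs / √(r_xx · r_yy) ⇒ 0.95 = 0.22 / √(0.70 · r_yy).
√(0.70 · r_yy) = 0.22 / 0.95 = 0.2316; 0.70 · r_yy = 0.0536; r_yy = 0.0536 / 0.70 ≈ 0.08.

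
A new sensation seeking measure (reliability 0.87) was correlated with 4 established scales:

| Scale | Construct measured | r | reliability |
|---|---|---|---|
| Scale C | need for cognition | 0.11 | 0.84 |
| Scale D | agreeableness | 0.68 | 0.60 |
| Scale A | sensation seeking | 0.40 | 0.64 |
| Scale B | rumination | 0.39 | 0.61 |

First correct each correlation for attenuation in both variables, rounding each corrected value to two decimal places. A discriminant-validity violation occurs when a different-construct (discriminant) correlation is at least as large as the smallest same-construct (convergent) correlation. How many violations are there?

Disattenuated r (r / √(r_scale · r_new)):
  Scale C (disc): 0.11 / √(0.84·0.87) = 0.13
  Scale D (disc): 0.68 / √(0.60·0.87) = 0.94
  Scale A (conv): 0.40 / √(0.64·0.87) = 0.54
  Scale B (disc): 0.39 / √(0.61·0.87) = 0.54
Smallest convergent = 0.54. Discriminant values: 0.13, 0.94, 0.54; count ≥ 0.54 → 2.

2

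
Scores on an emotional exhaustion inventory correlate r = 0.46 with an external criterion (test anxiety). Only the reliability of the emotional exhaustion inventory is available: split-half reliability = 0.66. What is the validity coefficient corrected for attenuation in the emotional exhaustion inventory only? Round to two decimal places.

0.57

Single correction: r_c = r_obs / √r_xx = 0.46 / √0.66 = 0.46 / 0.8124 ≈ 0.57.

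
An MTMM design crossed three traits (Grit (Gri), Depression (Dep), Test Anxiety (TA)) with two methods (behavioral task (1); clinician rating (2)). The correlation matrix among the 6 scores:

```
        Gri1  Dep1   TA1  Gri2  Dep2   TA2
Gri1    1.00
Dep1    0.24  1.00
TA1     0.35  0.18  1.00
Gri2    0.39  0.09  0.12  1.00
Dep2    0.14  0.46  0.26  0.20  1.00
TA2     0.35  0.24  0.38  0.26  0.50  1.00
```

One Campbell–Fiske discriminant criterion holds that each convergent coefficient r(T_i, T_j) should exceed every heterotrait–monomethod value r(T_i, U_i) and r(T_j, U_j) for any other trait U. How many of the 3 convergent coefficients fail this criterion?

Convergent coefficients and their comparison sets:
Gri (methods 1·2): 0.39 vs {0.24, 0.20, 0.35, 0.26} → pass.
Dep (methods 1·2): 0.46 vs {0.24, 0.20, 0.18, 0.50} → fail.
TA (methods 1·2): 0.38 vs {0.35, 0.26, 0.18, 0.50} → fail.
2 of 3 fail.

2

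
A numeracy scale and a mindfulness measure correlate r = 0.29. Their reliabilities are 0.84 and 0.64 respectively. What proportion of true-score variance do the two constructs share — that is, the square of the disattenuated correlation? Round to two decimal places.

Disattenuated r = 0.29 / √(0.84 × 0.64) = 0.29 / 0.7332 = 0.3955.
Shared true-score variance = 0.3955² = 0.1564 ≈ 0.16.

0.16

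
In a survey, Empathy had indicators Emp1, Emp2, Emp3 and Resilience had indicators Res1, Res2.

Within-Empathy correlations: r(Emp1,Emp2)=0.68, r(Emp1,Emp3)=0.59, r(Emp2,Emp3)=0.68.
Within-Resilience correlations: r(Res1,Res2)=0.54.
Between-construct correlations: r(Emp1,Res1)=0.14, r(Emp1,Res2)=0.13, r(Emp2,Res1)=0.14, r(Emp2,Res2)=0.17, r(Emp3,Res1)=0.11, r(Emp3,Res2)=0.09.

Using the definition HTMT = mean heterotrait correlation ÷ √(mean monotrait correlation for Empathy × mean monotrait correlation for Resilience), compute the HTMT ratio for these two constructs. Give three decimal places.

0.219

Mean between = 0.78/6 = 0.1300.
Mean within-Emp = 1.95/3 = 0.6500; mean within-Res = 0.54/1 = 0.5400.
Geometric mean = √(0.6500 × 0.5400) = 0.5925.
HTMT = 0.1300 / 0.5925 = 0.219.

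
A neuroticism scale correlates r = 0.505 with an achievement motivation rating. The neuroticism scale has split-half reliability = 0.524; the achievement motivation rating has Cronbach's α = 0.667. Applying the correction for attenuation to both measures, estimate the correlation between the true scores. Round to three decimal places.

r_true = r_obs / √(r_xx · r_yy) = 0.505 / √(0.524 × 0.667) = 0.505 / √0.349508 = 0.505 / 0.5912 ≈ 0.854.

0.854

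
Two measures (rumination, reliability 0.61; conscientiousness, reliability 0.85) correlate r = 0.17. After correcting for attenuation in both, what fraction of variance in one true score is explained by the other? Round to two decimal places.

0.06

Disattenuated r = 0.17 / √(0.61 × 0.85) = 0.17 / 0.7201 = 0.2361.
Shared true-score variance = 0.2361² = 0.0557 ≈ 0.06.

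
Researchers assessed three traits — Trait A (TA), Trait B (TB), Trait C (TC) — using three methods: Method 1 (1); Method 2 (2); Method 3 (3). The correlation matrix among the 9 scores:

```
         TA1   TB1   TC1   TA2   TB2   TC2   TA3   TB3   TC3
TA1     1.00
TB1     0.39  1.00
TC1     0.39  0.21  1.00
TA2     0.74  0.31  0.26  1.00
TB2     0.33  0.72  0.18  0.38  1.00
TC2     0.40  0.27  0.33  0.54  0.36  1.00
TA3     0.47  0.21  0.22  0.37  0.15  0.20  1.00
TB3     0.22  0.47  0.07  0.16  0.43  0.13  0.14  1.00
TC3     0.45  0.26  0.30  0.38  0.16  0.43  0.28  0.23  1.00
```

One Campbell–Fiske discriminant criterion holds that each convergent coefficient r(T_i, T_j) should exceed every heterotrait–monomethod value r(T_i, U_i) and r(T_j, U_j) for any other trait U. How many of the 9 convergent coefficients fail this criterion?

Each convergent coefficient versus the relevant comparison correlations:
TA (methods 1·2): 0.74 vs {0.39, 0.38, 0.39, 0.54} → pass.
TA (methods 1·3): 0.47 vs {0.39, 0.14, 0.39, 0.28} → pass.
TA (methods 2·3): 0.37 vs {0.38, 0.14, 0.54, 0.28} → fail.
TB (methods 1·2): 0.72 vs {0.39, 0.38, 0.21, 0.36} → pass.
TB (methods 1·3): 0.47 vs {0.39, 0.14, 0.21, 0.23} → pass.
TB (methods 2·3): 0.43 vs {0.38, 0.14, 0.36, 0.23} → pass.
TC (methods 1·2): 0.33 vs {0.39, 0.54, 0.21, 0.36} → fail.
TC (methods 1·3): 0.30 vs {0.39, 0.28, 0.21, 0.23} → fail.
TC (methods 2·3): 0.43 vs {0.54, 0.28, 0.36, 0.23} → fail.
4 of 9 fail.

4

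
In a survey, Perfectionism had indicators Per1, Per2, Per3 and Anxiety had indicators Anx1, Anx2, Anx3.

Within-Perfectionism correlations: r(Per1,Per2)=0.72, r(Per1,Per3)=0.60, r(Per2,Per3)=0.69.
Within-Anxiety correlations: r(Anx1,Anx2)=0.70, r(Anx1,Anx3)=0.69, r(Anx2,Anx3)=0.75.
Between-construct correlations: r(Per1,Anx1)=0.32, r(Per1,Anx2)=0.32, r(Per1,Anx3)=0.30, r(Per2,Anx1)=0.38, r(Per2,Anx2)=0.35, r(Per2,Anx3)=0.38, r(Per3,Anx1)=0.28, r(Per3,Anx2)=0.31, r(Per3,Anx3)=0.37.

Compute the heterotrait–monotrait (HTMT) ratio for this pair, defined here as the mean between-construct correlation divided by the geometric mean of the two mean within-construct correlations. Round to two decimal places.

Mean between = 3.01/9 = 0.3344.
Mean within-Per = 2.01/3 = 0.6700; mean within-Anx = 2.14/3 = 0.7133.
Geometric mean = √(0.6700 × 0.7133) = 0.6913.
HTMT = 0.3344 / 0.6913 = 0.48.

0.48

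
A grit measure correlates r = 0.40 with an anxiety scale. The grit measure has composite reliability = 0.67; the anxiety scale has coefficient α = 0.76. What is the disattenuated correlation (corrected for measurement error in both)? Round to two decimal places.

r_true = r_obs / √(r_xx · r_yy) = 0.40 / √(0.67 × 0.76) = 0.40 / √0.5092 = 0.40 / 0.7136 ≈ 0.56.

0.56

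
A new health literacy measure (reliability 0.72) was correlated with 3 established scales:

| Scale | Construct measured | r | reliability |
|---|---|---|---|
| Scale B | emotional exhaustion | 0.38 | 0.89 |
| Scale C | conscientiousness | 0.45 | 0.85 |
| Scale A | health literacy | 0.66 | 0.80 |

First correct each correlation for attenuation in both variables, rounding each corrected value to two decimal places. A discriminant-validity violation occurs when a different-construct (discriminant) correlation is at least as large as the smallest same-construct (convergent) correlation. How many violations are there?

0

Disattenuated r (r / √(r_scale · r_new)):
  Scale B (disc): 0.38 / √(0.89·0.72) = 0.47
  Scale C (disc): 0.45 / √(0.85·0.72) = 0.58
  Scale A (conv): 0.66 / √(0.80·0.72) = 0.87
Smallest convergent = 0.87. Discriminant values: 0.47, 0.58; count ≥ 0.87 → 0.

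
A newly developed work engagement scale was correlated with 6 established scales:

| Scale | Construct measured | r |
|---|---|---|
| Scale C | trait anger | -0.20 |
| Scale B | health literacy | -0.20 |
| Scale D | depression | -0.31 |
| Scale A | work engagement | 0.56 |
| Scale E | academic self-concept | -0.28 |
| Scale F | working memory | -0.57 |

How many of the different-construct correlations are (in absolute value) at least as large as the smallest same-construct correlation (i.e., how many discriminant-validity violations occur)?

Convergent (same construct = work engagement): Scale A.
Smallest convergent = 0.56. Discriminant |r|: 0.20, 0.20, 0.31, 0.28, 0.57; count ≥ 0.56 → 1.

1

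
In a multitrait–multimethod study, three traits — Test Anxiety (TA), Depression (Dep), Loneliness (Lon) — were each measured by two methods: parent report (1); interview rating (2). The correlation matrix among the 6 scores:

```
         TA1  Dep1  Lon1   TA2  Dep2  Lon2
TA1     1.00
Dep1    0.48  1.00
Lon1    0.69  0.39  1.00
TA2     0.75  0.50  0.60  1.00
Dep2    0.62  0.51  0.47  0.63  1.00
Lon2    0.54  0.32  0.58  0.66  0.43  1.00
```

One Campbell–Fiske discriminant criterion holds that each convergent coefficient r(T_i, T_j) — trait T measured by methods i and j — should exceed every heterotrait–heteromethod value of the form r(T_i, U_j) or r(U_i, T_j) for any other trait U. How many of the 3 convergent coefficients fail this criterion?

Each convergent coefficient versus the relevant comparison correlations:
TA (methods 1·2): 0.75 vs {0.62, 0.50, 0.54, 0.60} → pass.
Dep (methods 1·2): 0.51 vs {0.50, 0.62, 0.32, 0.47} → fail.
Lon (methods 1·2): 0.58 vs {0.60, 0.54, 0.47, 0.32} → fail.
2 of 3 fail.

2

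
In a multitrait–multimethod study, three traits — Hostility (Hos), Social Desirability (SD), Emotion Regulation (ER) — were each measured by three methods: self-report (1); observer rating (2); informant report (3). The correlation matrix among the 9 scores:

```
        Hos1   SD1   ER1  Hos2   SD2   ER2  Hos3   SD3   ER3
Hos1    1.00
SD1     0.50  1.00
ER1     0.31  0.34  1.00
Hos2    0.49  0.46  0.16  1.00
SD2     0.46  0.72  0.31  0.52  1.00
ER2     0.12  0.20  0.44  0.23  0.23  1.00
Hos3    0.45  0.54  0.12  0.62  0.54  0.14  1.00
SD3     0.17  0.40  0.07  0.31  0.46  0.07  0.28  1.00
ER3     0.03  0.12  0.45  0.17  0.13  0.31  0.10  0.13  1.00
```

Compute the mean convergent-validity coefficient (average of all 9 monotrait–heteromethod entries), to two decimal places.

0.48

Convergent values: 0.49, 0.45, 0.62, 0.72, 0.40, 0.46, 0.44, 0.45, 0.31; mean = 4.34/9 = 0.48.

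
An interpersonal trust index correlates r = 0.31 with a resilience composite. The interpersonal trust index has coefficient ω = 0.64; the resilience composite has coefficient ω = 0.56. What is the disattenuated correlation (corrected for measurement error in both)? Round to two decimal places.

0.52

r_true = r_obs / √(r_xx · r_yy) = 0.31 / √(0.64 × 0.56) = 0.31 / √0.3584 = 0.31 / 0.5987 ≈ 0.52.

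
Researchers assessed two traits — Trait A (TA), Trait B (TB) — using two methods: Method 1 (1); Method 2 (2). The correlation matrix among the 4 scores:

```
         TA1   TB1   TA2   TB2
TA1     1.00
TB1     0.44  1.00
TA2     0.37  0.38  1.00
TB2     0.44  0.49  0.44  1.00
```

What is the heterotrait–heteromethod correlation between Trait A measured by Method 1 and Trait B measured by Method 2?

0.44

Different traits and methods: r(TA1, TB2) = 0.44.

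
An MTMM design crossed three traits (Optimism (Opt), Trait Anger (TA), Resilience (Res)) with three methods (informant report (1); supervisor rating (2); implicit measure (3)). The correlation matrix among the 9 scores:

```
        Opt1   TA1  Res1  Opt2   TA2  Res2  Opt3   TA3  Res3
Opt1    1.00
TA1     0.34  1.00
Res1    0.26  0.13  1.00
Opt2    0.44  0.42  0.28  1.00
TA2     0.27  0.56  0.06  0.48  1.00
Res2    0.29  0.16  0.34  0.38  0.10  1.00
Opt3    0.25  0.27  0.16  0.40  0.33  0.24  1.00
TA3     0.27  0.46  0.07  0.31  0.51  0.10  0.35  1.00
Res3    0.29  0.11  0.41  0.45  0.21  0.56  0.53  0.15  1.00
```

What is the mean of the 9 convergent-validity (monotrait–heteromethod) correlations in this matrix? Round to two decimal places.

0.44

Convergent values: 0.44, 0.25, 0.40, 0.56, 0.46, 0.51, 0.34, 0.41, 0.56; mean = 3.93/9 = 0.44.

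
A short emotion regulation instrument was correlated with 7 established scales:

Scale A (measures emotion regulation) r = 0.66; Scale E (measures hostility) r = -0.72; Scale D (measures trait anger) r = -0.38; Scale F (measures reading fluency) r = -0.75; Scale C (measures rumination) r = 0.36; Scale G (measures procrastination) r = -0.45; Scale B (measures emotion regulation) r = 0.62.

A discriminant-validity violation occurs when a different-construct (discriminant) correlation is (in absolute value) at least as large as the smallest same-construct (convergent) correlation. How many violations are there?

2

Convergent (same construct = emotion regulation): Scale A, Scale B.
Smallest convergent = 0.62. Discriminant |r|: 0.72, 0.38, 0.75, 0.36, 0.45; count ≥ 0.62 → 2.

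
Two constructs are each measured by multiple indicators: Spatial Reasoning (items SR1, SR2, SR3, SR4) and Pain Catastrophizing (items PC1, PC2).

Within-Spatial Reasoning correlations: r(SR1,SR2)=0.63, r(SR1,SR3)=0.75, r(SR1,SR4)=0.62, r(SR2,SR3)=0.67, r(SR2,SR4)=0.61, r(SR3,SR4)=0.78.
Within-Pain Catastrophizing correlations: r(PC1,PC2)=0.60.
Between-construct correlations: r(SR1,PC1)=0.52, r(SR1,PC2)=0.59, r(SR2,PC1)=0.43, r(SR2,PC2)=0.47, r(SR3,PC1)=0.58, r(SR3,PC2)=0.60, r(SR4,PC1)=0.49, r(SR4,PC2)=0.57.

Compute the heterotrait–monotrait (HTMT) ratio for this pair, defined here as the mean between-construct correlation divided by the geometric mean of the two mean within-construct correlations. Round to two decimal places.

0.83

Between-construct mean = 4.25/8 = 0.5313.
Mean within-SR = 4.06/6 = 0.6767; mean within-PC = 0.60/1 = 0.6000.
Geometric mean = √(0.6767 × 0.6000) = 0.6372.
HTMT = 0.5313 / 0.6372 = 0.83.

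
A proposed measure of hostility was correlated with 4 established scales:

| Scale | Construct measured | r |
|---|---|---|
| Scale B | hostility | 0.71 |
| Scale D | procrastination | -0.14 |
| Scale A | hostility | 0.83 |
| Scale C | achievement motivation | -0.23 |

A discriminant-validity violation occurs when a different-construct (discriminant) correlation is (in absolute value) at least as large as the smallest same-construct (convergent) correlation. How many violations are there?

Convergent (same construct = hostility): Scale B, Scale A.
Smallest convergent = 0.71. Discriminant |r|: 0.14, 0.23; count ≥ 0.71 → 0.

0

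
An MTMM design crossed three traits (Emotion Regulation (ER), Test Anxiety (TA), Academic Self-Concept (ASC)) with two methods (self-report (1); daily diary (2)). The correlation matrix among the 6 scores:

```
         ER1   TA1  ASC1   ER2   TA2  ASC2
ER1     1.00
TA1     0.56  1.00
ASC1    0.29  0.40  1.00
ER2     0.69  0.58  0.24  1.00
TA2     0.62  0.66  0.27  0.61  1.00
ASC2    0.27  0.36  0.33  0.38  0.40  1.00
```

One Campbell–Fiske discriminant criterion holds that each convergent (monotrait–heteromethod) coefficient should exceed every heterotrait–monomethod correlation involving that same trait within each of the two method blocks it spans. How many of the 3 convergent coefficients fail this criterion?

1

Convergent coefficients and their comparison sets:
ER (methods 1·2): 0.69 vs {0.56, 0.61, 0.29, 0.38} → pass.
TA (methods 1·2): 0.66 vs {0.56, 0.61, 0.40, 0.40} → pass.
ASC (methods 1·2): 0.33 vs {0.29, 0.38, 0.40, 0.40} → fail.
1 of 3 fail.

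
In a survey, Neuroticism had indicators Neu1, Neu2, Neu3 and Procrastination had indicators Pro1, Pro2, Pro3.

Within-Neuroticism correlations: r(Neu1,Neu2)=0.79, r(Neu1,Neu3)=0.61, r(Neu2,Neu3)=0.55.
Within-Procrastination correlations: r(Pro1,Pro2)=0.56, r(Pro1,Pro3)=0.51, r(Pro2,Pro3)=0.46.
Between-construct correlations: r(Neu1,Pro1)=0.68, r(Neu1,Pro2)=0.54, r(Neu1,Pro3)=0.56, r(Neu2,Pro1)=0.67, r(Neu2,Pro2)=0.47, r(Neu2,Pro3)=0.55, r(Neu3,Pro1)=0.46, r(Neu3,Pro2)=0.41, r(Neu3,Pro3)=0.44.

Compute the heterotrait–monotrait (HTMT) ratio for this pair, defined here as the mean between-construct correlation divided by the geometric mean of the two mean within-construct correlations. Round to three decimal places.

0.922

Mean heterotrait r = 4.78/9 = 0.5311.
Mean within-Neu = 1.95/3 = 0.6500; mean within-Pro = 1.53/3 = 0.5100.
Geometric mean = √(0.6500 × 0.5100) = 0.5758.
HTMT = 0.5311 / 0.5758 = 0.922.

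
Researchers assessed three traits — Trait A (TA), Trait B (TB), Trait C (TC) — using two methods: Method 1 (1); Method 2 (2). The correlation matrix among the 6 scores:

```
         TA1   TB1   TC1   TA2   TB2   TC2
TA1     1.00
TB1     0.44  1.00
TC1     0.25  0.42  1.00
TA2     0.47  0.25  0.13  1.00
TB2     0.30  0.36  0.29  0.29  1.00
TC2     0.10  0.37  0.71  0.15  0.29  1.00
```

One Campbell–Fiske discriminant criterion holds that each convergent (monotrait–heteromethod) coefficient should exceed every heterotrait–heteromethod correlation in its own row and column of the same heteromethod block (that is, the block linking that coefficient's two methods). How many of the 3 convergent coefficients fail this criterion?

1

Checking each validity diagonal entry against its comparison values:
TA (methods 1·2): 0.47 vs {0.30, 0.25, 0.10, 0.13} → pass.
TB (methods 1·2): 0.36 vs {0.25, 0.30, 0.37, 0.29} → fail.
TC (methods 1·2): 0.71 vs {0.13, 0.10, 0.29, 0.37} → pass.
1 of 3 fail.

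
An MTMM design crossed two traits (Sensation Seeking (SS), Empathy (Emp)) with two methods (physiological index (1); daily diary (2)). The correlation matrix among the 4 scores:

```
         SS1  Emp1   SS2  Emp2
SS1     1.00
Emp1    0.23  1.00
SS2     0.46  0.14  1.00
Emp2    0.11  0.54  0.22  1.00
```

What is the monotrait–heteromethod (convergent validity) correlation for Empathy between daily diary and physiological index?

0.54

Same trait (Emp), different methods: r(Emp2, Emp1) = 0.54.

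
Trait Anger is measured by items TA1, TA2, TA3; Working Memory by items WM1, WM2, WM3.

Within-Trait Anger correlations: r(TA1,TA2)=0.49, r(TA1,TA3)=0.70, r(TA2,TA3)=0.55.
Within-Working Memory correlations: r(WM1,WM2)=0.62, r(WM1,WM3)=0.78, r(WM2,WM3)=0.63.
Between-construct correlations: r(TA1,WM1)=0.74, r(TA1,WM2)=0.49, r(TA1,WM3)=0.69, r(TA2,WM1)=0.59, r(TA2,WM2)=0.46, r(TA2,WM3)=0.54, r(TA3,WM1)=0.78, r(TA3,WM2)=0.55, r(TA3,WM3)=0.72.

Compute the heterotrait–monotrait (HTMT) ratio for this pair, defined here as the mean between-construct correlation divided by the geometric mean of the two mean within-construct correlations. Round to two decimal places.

Between-construct mean = 5.56/9 = 0.6178.
Mean within-TA = 1.74/3 = 0.5800; mean within-WM = 2.03/3 = 0.6767.
Geometric mean = √(0.5800 × 0.6767) = 0.6265.
HTMT = 0.6178 / 0.6265 = 0.99.

0.99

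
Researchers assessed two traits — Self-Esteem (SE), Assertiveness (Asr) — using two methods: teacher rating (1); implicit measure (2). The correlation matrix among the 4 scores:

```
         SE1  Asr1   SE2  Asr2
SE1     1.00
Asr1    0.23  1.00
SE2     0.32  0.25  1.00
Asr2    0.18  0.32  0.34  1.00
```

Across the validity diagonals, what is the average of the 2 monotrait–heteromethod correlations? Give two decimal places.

0.32

Convergent values: 0.32, 0.32; mean = 0.64/2 = 0.32.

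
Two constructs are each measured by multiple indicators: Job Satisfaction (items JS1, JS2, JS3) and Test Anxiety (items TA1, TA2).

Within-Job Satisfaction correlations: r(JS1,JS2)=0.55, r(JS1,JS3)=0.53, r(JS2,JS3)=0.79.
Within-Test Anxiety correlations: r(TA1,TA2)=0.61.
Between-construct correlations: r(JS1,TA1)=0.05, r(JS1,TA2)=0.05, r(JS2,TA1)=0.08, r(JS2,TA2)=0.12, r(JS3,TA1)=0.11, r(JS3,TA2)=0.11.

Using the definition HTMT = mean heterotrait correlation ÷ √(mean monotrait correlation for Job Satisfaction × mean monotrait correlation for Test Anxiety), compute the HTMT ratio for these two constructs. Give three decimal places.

0.141

Mean between = 0.52/6 = 0.0867.
Mean within-JS = 1.87/3 = 0.6233; mean within-TA = 0.61/1 = 0.6100.
Geometric mean = √(0.6233 × 0.6100) = 0.6166.
HTMT = 0.0867 / 0.6166 = 0.141.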